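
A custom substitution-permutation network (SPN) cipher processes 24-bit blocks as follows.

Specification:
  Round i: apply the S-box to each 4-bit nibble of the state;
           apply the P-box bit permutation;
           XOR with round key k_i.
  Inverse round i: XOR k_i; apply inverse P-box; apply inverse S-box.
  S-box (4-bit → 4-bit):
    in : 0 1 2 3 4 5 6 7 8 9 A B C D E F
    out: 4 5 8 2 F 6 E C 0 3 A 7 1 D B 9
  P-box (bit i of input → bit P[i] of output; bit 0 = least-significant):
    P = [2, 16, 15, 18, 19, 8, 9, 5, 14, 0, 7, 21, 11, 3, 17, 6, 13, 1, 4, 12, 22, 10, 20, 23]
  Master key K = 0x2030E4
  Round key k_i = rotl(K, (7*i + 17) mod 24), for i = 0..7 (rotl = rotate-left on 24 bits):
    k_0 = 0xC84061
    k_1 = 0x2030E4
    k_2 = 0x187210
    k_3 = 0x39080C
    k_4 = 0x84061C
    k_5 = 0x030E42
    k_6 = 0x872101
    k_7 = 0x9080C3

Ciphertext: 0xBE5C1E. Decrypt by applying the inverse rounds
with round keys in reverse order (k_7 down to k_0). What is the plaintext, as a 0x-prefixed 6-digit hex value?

0x1FDBB4

s_0 = ciphertext = 0xBE5C1E
s_1 = InvRound(s_0, k_7) = 0x3744CD
s_2 = InvRound(s_1, k_6) = 0x6CAD3C
s_3 = InvRound(s_2, k_5) = 0xCB6244
s_4 = InvRound(s_3, k_4) = 0x916CCA
s_5 = InvRound(s_4, k_3) = 0xA92DCC
s_6 = InvRound(s_5, k_2) = 0x67ED59
s_7 = InvRound(s_6, k_1) = 0x97BBA4
s_8 = InvRound(s_7, k_0) = 0x1FDBB4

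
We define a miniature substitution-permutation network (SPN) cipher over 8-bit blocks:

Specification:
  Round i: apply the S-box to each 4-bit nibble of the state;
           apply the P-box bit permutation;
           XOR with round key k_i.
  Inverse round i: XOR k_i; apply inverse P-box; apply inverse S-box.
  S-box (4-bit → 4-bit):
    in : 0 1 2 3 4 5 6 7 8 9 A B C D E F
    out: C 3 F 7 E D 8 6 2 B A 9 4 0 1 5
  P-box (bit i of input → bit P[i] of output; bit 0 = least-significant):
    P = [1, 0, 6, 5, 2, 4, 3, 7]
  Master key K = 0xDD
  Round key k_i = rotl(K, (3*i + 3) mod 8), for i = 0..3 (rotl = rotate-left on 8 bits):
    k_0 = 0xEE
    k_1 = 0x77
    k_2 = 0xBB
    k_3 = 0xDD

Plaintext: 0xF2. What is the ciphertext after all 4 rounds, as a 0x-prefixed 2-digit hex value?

s_0 = plaintext = 0xF2
s_1 = Round(s_0, k_0) = 0x81
s_2 = Round(s_1, k_1) = 0x64
s_3 = Round(s_2, k_2) = 0x5A
s_4 = Round(s_3, k_3) = 0x70

0x70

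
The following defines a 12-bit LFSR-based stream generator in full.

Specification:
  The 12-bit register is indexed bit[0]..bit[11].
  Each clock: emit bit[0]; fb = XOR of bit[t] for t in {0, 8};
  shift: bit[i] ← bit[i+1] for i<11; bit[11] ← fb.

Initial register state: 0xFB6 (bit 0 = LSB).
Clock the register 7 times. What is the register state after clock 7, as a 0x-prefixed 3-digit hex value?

0x53F

reg_0 = 0xFB6
clock 1: out=0, reg = 0xFDB
clock 2: out=1, reg = 0x7ED
clock 3: out=1, reg = 0x3F6
clock 4: out=0, reg = 0x9FB
clock 5: out=1, reg = 0x4FD
clock 6: out=1, reg = 0xA7E
clock 7: out=0, reg = 0x53F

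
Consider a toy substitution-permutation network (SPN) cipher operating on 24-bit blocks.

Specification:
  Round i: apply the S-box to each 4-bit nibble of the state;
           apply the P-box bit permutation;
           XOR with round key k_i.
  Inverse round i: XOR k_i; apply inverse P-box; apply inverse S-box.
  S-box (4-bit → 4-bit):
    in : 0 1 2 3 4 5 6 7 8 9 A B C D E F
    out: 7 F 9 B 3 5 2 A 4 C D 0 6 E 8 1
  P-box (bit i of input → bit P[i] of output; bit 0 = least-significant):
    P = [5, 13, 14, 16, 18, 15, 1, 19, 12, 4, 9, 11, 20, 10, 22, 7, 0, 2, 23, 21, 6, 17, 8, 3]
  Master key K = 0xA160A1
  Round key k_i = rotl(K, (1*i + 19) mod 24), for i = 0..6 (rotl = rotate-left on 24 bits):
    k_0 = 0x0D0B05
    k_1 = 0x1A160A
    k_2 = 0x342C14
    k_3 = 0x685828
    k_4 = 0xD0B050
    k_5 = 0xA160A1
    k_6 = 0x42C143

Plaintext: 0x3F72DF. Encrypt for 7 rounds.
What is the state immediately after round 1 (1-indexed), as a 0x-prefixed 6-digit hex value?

s_0 = plaintext = 0x3F72DF
s_1 = Round(s_0, k_0) = 0x0797EE
s_2 = Round(s_1, k_1) = 0x711FDE
s_3 = Round(s_2, k_2) = 0xCFB89B
s_4 = Round(s_3, k_3) = 0x625B2B
s_5 = Round(s_4, k_4) = 0xAEB051
s_6 = Round(s_5, k_5) = 0x8413DB
s_7 = Round(s_6, k_6) = 0x1A5CD4

0x0797EE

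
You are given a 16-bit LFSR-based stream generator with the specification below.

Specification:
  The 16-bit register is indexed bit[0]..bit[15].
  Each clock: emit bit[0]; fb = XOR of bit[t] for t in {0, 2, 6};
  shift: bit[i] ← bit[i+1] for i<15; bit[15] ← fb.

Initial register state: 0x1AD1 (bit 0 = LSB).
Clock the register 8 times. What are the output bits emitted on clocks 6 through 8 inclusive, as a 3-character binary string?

011

reg_0 = 0x1AD1
clock 1: out=1, reg = 0x0D68
clock 2: out=0, reg = 0x86B4
clock 3: out=0, reg = 0xC35A
clock 4: out=0, reg = 0xE1AD
clock 5: out=1, reg = 0x70D6
clock 6: out=0, reg = 0x386B
clock 7: out=1, reg = 0x1C35
clock 8: out=1, reg = 0x0E1A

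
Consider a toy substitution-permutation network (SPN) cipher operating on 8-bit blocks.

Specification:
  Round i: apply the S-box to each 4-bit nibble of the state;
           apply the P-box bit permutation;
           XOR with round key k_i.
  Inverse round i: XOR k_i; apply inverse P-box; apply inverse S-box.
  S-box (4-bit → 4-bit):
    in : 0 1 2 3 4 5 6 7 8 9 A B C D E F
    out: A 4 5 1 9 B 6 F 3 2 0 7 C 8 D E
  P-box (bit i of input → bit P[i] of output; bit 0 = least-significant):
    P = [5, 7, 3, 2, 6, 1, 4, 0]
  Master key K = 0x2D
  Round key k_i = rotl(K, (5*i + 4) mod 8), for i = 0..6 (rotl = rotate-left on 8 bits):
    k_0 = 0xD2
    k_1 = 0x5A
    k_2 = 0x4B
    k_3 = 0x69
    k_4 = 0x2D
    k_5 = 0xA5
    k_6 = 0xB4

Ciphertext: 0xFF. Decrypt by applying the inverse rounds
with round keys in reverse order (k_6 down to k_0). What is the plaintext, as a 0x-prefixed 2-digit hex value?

0x50

s_0 = ciphertext = 0xFF
s_1 = InvRound(s_0, k_6) = 0x51
s_2 = InvRound(s_1, k_5) = 0x25
s_3 = InvRound(s_2, k_4) = 0xA1
s_4 = InvRound(s_3, k_3) = 0x36
s_5 = InvRound(s_4, k_2) = 0xEE
s_6 = InvRound(s_5, k_1) = 0x15
s_7 = InvRound(s_6, k_0) = 0x50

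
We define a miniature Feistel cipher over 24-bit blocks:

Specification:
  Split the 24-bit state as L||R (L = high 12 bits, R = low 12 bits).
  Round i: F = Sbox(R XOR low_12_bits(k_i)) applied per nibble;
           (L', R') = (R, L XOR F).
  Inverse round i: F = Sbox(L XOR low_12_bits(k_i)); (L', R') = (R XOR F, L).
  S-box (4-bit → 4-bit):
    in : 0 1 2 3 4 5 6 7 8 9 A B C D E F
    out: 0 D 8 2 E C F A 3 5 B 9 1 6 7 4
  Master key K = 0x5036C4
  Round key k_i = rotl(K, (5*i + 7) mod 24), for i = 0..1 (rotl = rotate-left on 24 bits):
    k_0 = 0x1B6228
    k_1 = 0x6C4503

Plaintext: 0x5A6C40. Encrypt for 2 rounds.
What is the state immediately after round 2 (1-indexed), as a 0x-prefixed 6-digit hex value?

s_0 = plaintext = 0x5A6C40
s_1 = Round(s_0, k_0) = 0xC40255
s_2 = Round(s_1, k_1) = 0x25568F

0x25568F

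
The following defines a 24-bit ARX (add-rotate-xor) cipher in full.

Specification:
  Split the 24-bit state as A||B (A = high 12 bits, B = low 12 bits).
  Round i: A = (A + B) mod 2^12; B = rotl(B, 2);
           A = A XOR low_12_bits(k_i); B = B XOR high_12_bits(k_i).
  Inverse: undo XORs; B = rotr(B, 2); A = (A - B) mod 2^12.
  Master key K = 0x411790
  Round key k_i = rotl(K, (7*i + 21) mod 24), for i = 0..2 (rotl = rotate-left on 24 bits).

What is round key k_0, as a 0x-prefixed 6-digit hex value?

K = 0x411790
k_0 = rotl(K, (7*0+21) mod 24) = rotl(K, 21) = 0x0822F2

0x0822F2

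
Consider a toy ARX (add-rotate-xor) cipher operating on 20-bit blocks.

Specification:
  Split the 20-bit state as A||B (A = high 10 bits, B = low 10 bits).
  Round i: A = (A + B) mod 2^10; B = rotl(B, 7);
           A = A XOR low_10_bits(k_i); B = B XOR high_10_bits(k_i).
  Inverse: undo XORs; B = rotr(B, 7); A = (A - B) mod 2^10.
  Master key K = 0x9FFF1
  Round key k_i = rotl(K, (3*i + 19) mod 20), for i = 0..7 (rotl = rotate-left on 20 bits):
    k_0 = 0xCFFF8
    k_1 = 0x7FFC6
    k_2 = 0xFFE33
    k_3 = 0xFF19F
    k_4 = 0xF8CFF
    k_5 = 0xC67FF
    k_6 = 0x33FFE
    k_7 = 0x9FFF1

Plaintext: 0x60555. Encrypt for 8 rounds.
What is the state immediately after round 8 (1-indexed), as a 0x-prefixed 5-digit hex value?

s_0 = plaintext = 0x60555
s_1 = Round(s_0, k_0) = 0x4B995
s_2 = Round(s_1, k_1) = 0x4174D
s_3 = Round(s_2, k_2) = 0x98516
s_4 = Round(s_3, k_3) = 0xBA0DE
s_5 = Round(s_4, k_4) = 0xCE4F8
s_6 = Round(s_5, k_5) = 0xF3B06
s_7 = Round(s_6, k_6) = 0x4ABAF
s_8 = Round(s_7, k_7) = 0xCA18A

0xCA18A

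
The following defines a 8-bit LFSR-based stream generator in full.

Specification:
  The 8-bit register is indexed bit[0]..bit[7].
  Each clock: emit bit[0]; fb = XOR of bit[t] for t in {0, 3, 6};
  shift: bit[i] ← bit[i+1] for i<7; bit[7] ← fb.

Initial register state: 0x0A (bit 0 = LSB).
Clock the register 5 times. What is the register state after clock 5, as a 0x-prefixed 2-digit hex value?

reg_0 = 0x0A
clock 1: out=0, reg = 0x85
clock 2: out=1, reg = 0xC2
clock 3: out=0, reg = 0xE1
clock 4: out=1, reg = 0x70
clock 5: out=0, reg = 0xB8

0xB8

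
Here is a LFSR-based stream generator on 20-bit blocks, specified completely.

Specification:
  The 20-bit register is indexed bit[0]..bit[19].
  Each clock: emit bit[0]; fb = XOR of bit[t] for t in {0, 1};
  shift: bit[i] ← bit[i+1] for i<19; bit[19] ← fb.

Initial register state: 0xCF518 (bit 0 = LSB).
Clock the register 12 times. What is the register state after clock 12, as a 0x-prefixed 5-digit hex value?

0xF94CF

reg_0 = 0xCF518
clock 1: out=0, reg = 0x67A8C
clock 2: out=0, reg = 0x33D46
clock 3: out=0, reg = 0x99EA3
clock 4: out=1, reg = 0x4CF51
clock 5: out=1, reg = 0xA67A8
clock 6: out=0, reg = 0x533D4
clock 7: out=0, reg = 0x299EA
clock 8: out=0, reg = 0x94CF5
clock 9: out=1, reg = 0xCA67A
clock 10: out=0, reg = 0xE533D
clock 11: out=1, reg = 0xF299E
clock 12: out=0, reg = 0xF94CF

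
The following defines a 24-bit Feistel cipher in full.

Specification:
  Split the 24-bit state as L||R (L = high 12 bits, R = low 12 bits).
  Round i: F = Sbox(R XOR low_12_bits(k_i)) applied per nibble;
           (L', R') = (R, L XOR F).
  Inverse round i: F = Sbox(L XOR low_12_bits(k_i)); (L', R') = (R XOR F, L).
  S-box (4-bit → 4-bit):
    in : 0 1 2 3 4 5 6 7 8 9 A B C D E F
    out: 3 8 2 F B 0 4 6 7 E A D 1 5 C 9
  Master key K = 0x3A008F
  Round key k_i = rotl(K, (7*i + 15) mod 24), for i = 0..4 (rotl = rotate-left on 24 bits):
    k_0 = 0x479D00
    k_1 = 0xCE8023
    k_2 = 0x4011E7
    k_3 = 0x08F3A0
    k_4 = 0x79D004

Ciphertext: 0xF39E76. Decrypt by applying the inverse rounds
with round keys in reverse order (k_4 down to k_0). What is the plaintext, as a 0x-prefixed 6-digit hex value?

0xED32E1

s_0 = ciphertext = 0xF39E76
s_1 = InvRound(s_0, k_4) = 0x783F39
s_2 = InvRound(s_1, k_3) = 0x416783
s_3 = InvRound(s_2, k_2) = 0x71B416
s_4 = InvRound(s_3, k_1) = 0x2E171B
s_5 = InvRound(s_4, k_0) = 0xED32E1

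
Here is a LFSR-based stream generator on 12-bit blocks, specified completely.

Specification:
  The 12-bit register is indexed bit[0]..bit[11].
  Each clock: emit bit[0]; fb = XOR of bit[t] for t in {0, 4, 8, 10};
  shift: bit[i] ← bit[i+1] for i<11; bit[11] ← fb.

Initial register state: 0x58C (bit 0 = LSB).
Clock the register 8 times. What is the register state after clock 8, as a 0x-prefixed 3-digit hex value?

reg_0 = 0x58C
clock 1: out=0, reg = 0x2C6
clock 2: out=0, reg = 0x163
clock 3: out=1, reg = 0x0B1
clock 4: out=1, reg = 0x058
clock 5: out=0, reg = 0x82C
clock 6: out=0, reg = 0x416
clock 7: out=0, reg = 0x20B
clock 8: out=1, reg = 0x905

0x905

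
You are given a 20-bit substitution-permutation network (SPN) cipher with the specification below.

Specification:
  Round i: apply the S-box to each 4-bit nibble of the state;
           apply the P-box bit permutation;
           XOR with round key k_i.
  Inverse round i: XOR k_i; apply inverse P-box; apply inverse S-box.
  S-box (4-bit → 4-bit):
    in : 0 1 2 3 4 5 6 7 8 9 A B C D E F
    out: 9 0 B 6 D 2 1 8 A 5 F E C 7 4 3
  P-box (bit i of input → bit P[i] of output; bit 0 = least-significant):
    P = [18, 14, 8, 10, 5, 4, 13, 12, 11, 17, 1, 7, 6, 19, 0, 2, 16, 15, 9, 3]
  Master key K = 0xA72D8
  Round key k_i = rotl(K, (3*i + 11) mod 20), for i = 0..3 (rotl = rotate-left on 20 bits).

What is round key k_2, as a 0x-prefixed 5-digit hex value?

0x14E5B

K = 0xA72D8
k_0 = rotl(K, (3*0+11) mod 20) = rotl(K, 11) = 0x6C539
k_1 = rotl(K, (3*1+11) mod 20) = rotl(K, 14) = 0x629CB
k_2 = rotl(K, (3*2+11) mod 20) = rotl(K, 17) = 0x14E5B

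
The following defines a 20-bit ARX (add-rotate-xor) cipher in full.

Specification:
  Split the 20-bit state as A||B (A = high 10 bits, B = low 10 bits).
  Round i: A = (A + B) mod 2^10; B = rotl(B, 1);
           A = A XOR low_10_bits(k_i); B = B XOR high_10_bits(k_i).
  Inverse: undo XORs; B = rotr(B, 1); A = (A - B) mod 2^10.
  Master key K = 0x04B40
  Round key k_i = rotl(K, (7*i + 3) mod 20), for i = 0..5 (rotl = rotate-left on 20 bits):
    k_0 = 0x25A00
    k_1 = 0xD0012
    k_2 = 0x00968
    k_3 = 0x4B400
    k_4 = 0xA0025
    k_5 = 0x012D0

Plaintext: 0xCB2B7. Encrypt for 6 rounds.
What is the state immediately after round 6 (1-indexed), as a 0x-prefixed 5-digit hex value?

0x27682

s_0 = plaintext = 0xCB2B7
s_1 = Round(s_0, k_0) = 0xF8DF9
s_2 = Round(s_1, k_1) = 0x738B2
s_3 = Round(s_2, k_2) = 0xFA166
s_4 = Round(s_3, k_3) = 0x53BE1
s_5 = Round(s_4, k_4) = 0x42943
s_6 = Round(s_5, k_5) = 0x27682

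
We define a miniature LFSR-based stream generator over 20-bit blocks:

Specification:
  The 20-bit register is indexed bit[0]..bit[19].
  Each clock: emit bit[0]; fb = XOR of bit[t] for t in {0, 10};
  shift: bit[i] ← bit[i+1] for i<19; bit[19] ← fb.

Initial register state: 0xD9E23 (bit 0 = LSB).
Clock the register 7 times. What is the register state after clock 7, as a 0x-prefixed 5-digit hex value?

reg_0 = 0xD9E23
clock 1: out=1, reg = 0x6CF11
clock 2: out=1, reg = 0x36788
clock 3: out=0, reg = 0x9B3C4
clock 4: out=0, reg = 0x4D9E2
clock 5: out=0, reg = 0x26CF1
clock 6: out=1, reg = 0x13678
clock 7: out=0, reg = 0x89B3C

0x89B3C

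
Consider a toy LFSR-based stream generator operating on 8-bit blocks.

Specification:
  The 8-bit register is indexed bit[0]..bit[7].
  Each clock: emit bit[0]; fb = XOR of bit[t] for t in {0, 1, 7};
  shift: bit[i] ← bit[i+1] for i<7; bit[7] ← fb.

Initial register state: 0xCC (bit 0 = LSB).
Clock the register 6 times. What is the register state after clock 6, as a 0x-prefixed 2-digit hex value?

0x67

reg_0 = 0xCC
clock 1: out=0, reg = 0xE6
clock 2: out=0, reg = 0x73
clock 3: out=1, reg = 0x39
clock 4: out=1, reg = 0x9C
clock 5: out=0, reg = 0xCE
clock 6: out=0, reg = 0x67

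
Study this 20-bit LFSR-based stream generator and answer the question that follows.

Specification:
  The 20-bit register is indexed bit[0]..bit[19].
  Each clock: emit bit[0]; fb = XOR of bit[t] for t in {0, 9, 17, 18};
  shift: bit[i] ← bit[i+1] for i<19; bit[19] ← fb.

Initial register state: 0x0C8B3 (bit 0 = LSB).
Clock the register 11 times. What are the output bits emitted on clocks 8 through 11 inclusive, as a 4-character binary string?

reg_0 = 0x0C8B3
clock 1: out=1, reg = 0x86459
clock 2: out=1, reg = 0xC322C
clock 3: out=0, reg = 0x61916
clock 4: out=0, reg = 0x30C8B
clock 5: out=1, reg = 0x18645
clock 6: out=1, reg = 0x0C322
clock 7: out=0, reg = 0x86191
clock 8: out=1, reg = 0xC30C8
clock 9: out=0, reg = 0xE1864
clock 10: out=0, reg = 0x70C32
clock 11: out=0, reg = 0x38619

1000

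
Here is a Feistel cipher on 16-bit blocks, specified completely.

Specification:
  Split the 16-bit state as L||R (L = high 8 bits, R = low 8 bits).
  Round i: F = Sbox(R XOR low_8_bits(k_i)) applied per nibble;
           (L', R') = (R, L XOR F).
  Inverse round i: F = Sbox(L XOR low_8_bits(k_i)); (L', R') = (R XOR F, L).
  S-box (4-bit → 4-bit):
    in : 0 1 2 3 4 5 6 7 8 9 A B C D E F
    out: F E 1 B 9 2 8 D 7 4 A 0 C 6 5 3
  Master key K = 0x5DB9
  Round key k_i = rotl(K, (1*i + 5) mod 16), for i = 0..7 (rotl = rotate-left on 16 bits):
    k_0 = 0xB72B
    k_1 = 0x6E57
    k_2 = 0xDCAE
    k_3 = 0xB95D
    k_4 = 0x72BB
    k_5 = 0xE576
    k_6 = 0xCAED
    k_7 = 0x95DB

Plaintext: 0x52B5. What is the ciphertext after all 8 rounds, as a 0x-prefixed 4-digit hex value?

0x0204

s_0 = plaintext = 0x52B5
s_1 = Round(s_0, k_0) = 0xB517
s_2 = Round(s_1, k_1) = 0x172A
s_3 = Round(s_2, k_2) = 0x2A6E
s_4 = Round(s_3, k_3) = 0x6E91
s_5 = Round(s_4, k_4) = 0x9174
s_6 = Round(s_5, k_5) = 0x7460
s_7 = Round(s_6, k_6) = 0x6002
s_8 = Round(s_7, k_7) = 0x0204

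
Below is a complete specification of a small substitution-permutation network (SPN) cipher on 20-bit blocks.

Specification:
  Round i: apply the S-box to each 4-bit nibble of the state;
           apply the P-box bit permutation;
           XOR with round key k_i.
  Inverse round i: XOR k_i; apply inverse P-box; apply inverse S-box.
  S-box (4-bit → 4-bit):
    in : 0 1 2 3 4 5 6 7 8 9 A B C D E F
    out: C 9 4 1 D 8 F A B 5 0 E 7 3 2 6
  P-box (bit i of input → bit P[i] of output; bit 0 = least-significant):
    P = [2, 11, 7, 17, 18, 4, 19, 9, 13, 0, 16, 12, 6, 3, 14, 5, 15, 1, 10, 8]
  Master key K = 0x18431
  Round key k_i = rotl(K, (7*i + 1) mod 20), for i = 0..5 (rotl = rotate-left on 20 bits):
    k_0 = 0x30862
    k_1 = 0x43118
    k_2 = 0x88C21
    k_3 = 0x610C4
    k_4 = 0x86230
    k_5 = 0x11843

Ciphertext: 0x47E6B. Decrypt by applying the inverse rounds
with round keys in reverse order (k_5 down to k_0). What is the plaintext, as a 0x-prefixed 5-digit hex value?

0x1BED4

s_0 = ciphertext = 0x47E6B
s_1 = InvRound(s_0, k_5) = 0x2B91A
s_2 = InvRound(s_1, k_4) = 0x8B507
s_3 = InvRound(s_2, k_3) = 0x63D90
s_4 = InvRound(s_3, k_2) = 0x158C0
s_5 = InvRound(s_4, k_1) = 0x5C9DF
s_6 = InvRound(s_5, k_0) = 0x1BED4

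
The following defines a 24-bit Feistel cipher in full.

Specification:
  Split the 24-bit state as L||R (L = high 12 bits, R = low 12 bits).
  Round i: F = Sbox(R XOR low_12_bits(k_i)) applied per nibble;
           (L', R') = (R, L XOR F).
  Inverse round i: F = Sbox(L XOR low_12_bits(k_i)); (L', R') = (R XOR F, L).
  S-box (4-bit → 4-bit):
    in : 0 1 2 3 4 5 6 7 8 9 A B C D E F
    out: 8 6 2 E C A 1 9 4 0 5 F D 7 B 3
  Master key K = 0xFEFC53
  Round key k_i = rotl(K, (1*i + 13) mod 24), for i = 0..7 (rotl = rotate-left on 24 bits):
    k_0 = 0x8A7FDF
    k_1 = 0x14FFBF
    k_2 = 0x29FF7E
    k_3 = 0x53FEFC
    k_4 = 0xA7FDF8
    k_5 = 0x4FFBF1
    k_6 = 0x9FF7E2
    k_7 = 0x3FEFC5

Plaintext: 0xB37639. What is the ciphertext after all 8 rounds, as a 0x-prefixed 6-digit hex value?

s_0 = plaintext = 0xB37639
s_1 = Round(s_0, k_0) = 0x639B86
s_2 = Round(s_1, k_1) = 0xB86AD9
s_3 = Round(s_2, k_2) = 0xAD91DF
s_4 = Round(s_3, k_3) = 0x1DF9F7
s_5 = Round(s_4, k_4) = 0x9F7D5C
s_6 = Round(s_5, k_5) = 0xD5C8A0
s_7 = Round(s_6, k_6) = 0x8A0E9E
s_8 = Round(s_7, k_7) = 0xE9EE0F

0xE9EE0F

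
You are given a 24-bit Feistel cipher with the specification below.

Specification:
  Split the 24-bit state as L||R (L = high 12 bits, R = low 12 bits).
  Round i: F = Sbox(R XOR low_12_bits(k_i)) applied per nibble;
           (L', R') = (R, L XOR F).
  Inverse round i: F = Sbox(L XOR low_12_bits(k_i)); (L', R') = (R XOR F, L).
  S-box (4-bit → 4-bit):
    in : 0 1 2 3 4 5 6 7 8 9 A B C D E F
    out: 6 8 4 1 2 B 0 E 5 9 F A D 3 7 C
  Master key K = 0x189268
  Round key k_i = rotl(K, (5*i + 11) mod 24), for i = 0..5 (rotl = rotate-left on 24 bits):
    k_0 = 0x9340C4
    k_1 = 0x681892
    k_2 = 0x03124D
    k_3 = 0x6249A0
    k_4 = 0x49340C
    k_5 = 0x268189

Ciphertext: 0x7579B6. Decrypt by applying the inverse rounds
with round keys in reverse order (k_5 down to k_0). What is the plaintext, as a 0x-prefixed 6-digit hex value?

s_0 = ciphertext = 0x7579B6
s_1 = InvRound(s_0, k_5) = 0x981757
s_2 = InvRound(s_1, k_4) = 0x404981
s_3 = InvRound(s_2, k_3) = 0xA73404
s_4 = InvRound(s_3, k_2) = 0x113A73
s_5 = InvRound(s_4, k_1) = 0x32B113
s_6 = InvRound(s_5, k_0) = 0x06F32B

0x06F32B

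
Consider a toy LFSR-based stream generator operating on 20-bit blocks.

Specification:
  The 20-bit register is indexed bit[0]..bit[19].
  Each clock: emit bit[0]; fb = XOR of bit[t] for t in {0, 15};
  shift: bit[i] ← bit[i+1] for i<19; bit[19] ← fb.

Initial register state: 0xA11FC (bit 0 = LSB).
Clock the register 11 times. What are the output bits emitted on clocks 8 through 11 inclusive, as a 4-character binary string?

reg_0 = 0xA11FC
clock 1: out=0, reg = 0x508FE
clock 2: out=0, reg = 0x2847F
clock 3: out=1, reg = 0x1423F
clock 4: out=1, reg = 0x8A11F
clock 5: out=1, reg = 0x4508F
clock 6: out=1, reg = 0xA2847
clock 7: out=1, reg = 0xD1423
clock 8: out=1, reg = 0xE8A11
clock 9: out=1, reg = 0x74508
clock 10: out=0, reg = 0x3A284
clock 11: out=0, reg = 0x9D142

1100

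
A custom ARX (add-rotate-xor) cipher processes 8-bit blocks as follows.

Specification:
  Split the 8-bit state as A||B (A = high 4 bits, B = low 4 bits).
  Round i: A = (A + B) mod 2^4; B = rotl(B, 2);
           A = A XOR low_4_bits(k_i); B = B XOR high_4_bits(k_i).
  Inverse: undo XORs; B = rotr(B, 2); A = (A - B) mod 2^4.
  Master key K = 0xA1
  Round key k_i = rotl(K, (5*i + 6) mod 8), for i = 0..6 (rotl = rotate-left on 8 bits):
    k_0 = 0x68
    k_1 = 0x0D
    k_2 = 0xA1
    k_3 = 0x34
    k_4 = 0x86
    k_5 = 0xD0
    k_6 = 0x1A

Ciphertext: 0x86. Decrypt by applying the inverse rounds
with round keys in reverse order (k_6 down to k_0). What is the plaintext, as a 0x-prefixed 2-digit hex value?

s_0 = ciphertext = 0x86
s_1 = InvRound(s_0, k_6) = 0x5D
s_2 = InvRound(s_1, k_5) = 0x50
s_3 = InvRound(s_2, k_4) = 0x12
s_4 = InvRound(s_3, k_3) = 0x14
s_5 = InvRound(s_4, k_2) = 0x5B
s_6 = InvRound(s_5, k_1) = 0xAE
s_7 = InvRound(s_6, k_0) = 0x02

0x02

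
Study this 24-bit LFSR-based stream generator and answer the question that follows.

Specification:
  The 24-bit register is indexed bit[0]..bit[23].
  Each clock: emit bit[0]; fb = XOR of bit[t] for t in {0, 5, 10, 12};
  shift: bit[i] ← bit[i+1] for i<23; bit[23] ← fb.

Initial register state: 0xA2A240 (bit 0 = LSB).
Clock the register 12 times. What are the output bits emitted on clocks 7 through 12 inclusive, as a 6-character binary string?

reg_0 = 0xA2A240
clock 1: out=0, reg = 0x515120
clock 2: out=0, reg = 0x28A890
clock 3: out=0, reg = 0x145448
clock 4: out=0, reg = 0x0A2A24
clock 5: out=0, reg = 0x851512
clock 6: out=0, reg = 0x428A89
clock 7: out=1, reg = 0xA14544
clock 8: out=0, reg = 0xD0A2A2
clock 9: out=0, reg = 0xE85151
clock 10: out=1, reg = 0x7428A8
clock 11: out=0, reg = 0xBA1454
clock 12: out=0, reg = 0x5D0A2A

100100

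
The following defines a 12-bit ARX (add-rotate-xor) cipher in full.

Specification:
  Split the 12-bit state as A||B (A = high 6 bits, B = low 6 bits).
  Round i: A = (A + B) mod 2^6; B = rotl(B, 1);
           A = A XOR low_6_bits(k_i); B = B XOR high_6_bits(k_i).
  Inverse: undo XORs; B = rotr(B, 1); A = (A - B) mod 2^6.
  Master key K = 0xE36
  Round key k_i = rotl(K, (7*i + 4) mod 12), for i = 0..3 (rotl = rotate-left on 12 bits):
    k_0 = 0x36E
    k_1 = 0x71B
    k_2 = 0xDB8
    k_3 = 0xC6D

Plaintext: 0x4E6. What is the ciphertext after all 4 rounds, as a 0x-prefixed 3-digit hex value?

s_0 = plaintext = 0x4E6
s_1 = Round(s_0, k_0) = 0x5C0
s_2 = Round(s_1, k_1) = 0x31C
s_3 = Round(s_2, k_2) = 0x40E
s_4 = Round(s_3, k_3) = 0xCED

0xCED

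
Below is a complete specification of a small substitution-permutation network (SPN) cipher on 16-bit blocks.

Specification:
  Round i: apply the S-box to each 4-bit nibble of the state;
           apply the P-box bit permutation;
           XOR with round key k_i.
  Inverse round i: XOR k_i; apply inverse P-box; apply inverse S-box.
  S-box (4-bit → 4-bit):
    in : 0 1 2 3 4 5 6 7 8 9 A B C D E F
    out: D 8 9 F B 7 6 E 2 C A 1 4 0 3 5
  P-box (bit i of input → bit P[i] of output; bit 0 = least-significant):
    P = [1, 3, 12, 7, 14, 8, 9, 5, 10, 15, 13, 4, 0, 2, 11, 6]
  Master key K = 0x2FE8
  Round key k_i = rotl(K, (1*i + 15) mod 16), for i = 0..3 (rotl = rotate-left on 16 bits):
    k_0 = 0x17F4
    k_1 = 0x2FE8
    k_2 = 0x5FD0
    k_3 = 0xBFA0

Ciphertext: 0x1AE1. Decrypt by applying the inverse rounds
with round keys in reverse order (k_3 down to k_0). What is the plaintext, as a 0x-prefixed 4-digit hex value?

s_0 = ciphertext = 0x1AE1
s_1 = InvRound(s_0, k_3) = 0x258D
s_2 = InvRound(s_1, k_2) = 0x39F6
s_3 = InvRound(s_2, k_1) = 0x82C5
s_4 = InvRound(s_3, k_0) = 0xB4AC

0xB4AC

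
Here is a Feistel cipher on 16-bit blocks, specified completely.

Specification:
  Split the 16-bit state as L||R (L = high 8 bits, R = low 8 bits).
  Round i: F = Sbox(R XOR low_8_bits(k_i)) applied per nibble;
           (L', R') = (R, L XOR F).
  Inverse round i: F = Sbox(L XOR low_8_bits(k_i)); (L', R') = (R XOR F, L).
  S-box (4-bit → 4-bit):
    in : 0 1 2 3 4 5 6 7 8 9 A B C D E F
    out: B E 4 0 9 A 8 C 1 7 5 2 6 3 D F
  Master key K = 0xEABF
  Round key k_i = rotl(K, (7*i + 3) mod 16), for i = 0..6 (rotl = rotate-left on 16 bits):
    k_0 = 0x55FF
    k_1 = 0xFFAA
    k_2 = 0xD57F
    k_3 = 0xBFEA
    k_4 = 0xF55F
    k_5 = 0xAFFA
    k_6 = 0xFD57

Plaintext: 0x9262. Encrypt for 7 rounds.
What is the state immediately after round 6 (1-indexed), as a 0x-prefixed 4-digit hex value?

0x666F

s_0 = plaintext = 0x9262
s_1 = Round(s_0, k_0) = 0x62E1
s_2 = Round(s_1, k_1) = 0xE1F0
s_3 = Round(s_2, k_2) = 0xF0FE
s_4 = Round(s_3, k_3) = 0xFE19
s_5 = Round(s_4, k_4) = 0x1966
s_6 = Round(s_5, k_5) = 0x666F
s_7 = Round(s_6, k_6) = 0x6F67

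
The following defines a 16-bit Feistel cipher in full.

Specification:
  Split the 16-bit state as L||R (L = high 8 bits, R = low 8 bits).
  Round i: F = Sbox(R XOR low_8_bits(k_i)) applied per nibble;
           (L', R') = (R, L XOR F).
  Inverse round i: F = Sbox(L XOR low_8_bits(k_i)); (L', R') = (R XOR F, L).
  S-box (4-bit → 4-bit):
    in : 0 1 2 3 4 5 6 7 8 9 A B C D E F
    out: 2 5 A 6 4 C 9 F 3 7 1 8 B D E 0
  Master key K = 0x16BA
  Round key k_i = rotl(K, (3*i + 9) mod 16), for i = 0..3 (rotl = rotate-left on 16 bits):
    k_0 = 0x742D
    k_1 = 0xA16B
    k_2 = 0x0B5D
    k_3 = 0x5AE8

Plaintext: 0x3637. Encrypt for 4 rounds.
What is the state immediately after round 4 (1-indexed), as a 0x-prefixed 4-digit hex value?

0x22AD

s_0 = plaintext = 0x3637
s_1 = Round(s_0, k_0) = 0x3767
s_2 = Round(s_1, k_1) = 0x671C
s_3 = Round(s_2, k_2) = 0x1C22
s_4 = Round(s_3, k_3) = 0x22AD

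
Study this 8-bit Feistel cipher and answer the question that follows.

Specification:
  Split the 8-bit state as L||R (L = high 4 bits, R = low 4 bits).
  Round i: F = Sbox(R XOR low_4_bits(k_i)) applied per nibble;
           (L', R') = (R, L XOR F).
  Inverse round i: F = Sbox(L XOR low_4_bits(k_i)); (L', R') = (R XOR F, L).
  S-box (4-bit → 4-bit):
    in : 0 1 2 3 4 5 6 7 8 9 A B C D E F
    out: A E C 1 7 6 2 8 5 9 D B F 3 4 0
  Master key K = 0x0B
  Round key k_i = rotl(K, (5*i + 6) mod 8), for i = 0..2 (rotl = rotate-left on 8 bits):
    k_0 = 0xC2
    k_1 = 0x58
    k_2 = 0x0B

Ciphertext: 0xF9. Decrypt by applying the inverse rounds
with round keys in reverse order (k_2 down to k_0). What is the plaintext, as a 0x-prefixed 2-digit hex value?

s_0 = ciphertext = 0xF9
s_1 = InvRound(s_0, k_2) = 0xEF
s_2 = InvRound(s_1, k_1) = 0xDE
s_3 = InvRound(s_2, k_0) = 0xED

0xED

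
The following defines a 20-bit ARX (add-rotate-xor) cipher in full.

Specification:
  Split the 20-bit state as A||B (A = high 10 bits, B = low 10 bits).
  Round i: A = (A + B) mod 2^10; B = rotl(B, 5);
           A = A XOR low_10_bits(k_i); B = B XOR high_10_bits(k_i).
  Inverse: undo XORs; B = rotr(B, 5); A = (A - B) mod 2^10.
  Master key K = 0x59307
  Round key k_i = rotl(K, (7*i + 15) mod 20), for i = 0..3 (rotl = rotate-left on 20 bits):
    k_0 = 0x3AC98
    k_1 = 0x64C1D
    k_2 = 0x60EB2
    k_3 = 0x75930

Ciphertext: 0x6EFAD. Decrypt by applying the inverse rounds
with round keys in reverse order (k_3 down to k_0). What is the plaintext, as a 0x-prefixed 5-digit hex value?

0x61EE3

s_0 = ciphertext = 0x6EFAD
s_1 = InvRound(s_0, k_3) = 0x46373
s_2 = InvRound(s_1, k_2) = 0x64E17
s_3 = InvRound(s_2, k_1) = 0x3C89C
s_4 = InvRound(s_3, k_0) = 0x61EE3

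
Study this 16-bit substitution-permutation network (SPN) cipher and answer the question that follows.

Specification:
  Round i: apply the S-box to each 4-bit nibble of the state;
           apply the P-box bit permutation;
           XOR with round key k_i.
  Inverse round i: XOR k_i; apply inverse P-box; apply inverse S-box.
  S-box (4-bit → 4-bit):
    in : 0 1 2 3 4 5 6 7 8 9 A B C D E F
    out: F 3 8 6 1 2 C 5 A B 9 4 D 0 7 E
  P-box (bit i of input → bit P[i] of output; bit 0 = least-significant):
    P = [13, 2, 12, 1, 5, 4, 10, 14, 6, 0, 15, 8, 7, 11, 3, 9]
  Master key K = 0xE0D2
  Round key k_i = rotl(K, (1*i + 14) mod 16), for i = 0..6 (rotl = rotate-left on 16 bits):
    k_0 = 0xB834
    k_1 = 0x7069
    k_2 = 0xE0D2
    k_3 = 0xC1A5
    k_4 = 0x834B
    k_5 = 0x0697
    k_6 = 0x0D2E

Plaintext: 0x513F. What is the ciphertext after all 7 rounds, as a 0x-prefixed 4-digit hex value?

0xDB53

s_0 = plaintext = 0x513F
s_1 = Round(s_0, k_0) = 0xA463
s_2 = Round(s_1, k_1) = 0x26AD
s_3 = Round(s_2, k_2) = 0x23F2
s_4 = Round(s_3, k_3) = 0x07B6
s_5 = Round(s_4, k_4) = 0x1D81
s_6 = Round(s_5, k_5) = 0x6E03
s_7 = Round(s_6, k_6) = 0xDB53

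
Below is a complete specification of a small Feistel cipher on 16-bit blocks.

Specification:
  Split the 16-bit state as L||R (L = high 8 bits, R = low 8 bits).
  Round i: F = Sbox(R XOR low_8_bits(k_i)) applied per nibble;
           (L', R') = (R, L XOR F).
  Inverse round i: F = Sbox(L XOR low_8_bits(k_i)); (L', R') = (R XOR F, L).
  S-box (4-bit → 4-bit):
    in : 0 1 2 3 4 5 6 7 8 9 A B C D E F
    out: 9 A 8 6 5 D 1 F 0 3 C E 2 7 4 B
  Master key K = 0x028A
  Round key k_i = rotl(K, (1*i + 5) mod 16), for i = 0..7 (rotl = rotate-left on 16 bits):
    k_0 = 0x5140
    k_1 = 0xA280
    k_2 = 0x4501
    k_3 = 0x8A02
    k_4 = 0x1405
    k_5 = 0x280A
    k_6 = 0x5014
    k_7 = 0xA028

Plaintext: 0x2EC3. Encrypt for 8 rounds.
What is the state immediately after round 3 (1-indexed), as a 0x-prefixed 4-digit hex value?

0x03B0

s_0 = plaintext = 0x2EC3
s_1 = Round(s_0, k_0) = 0xC328
s_2 = Round(s_1, k_1) = 0x2803
s_3 = Round(s_2, k_2) = 0x03B0
s_4 = Round(s_3, k_3) = 0xB0EB
s_5 = Round(s_4, k_4) = 0xEBF4
s_6 = Round(s_5, k_5) = 0xF45F
s_7 = Round(s_6, k_6) = 0x5FAA
s_8 = Round(s_7, k_7) = 0xAA57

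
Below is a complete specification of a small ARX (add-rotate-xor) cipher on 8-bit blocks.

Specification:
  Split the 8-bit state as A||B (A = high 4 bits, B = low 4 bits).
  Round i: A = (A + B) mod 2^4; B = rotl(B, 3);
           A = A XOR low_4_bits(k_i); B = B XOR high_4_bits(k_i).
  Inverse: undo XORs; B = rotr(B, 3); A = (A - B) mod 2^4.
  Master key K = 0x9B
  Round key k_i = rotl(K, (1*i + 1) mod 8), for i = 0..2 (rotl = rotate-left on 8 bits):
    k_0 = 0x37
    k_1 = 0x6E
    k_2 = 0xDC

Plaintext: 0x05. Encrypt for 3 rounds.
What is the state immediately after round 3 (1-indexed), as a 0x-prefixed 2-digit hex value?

0x38

s_0 = plaintext = 0x05
s_1 = Round(s_0, k_0) = 0x29
s_2 = Round(s_1, k_1) = 0x5A
s_3 = Round(s_2, k_2) = 0x38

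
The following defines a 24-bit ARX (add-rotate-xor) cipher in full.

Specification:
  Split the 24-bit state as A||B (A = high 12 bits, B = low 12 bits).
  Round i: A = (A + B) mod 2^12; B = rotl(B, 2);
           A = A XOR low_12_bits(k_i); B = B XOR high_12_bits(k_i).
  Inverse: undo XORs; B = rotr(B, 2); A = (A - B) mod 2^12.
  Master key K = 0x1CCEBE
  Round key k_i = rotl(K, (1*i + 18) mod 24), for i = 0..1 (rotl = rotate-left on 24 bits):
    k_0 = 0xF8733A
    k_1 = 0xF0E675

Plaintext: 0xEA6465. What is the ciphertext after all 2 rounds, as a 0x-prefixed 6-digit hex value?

0x836745

s_0 = plaintext = 0xEA6465
s_1 = Round(s_0, k_0) = 0x031E12
s_2 = Round(s_1, k_1) = 0x836745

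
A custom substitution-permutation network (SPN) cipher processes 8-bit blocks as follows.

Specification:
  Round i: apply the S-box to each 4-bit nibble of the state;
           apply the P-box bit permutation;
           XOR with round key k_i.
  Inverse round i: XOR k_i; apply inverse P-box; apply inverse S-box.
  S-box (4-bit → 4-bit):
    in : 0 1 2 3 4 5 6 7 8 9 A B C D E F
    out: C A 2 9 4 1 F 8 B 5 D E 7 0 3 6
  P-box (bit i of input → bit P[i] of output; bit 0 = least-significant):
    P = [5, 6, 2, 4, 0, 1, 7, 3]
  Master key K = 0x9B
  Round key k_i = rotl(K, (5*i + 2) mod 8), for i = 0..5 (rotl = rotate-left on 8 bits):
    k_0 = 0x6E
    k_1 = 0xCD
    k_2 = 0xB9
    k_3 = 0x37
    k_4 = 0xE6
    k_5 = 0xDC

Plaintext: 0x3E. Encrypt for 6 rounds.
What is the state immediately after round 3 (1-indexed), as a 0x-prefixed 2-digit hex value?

s_0 = plaintext = 0x3E
s_1 = Round(s_0, k_0) = 0x07
s_2 = Round(s_1, k_1) = 0x55
s_3 = Round(s_2, k_2) = 0x98
s_4 = Round(s_3, k_3) = 0xC6
s_5 = Round(s_4, k_4) = 0x11
s_6 = Round(s_5, k_5) = 0x86

0x98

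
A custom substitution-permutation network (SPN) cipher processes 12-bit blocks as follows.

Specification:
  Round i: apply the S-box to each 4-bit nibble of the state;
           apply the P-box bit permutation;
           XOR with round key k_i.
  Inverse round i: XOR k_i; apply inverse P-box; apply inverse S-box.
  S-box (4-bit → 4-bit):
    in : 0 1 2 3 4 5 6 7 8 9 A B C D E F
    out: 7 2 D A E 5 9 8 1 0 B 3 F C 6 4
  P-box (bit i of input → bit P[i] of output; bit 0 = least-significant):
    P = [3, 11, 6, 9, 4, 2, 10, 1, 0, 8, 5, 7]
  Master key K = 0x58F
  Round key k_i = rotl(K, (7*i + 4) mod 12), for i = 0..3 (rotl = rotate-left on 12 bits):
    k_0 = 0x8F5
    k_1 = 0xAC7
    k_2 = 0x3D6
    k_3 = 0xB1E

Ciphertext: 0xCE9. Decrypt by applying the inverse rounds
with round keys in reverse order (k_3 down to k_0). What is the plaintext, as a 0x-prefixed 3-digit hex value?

s_0 = ciphertext = 0xCE9
s_1 = InvRound(s_0, k_3) = 0xCCD
s_2 = InvRound(s_1, k_2) = 0xB2A
s_3 = InvRound(s_2, k_1) = 0xC15
s_4 = InvRound(s_3, k_0) = 0xDFF

0xDFF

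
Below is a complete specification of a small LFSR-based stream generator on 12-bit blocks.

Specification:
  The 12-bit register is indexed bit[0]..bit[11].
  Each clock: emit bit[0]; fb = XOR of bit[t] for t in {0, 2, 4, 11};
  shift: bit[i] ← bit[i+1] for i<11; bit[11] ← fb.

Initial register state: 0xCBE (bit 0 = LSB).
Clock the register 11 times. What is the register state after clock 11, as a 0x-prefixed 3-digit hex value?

0x393

reg_0 = 0xCBE
clock 1: out=0, reg = 0xE5F
clock 2: out=1, reg = 0x72F
clock 3: out=1, reg = 0x397
clock 4: out=1, reg = 0x9CB
clock 5: out=1, reg = 0x4E5
clock 6: out=1, reg = 0x272
clock 7: out=0, reg = 0x939
clock 8: out=1, reg = 0xC9C
clock 9: out=0, reg = 0xE4E
clock 10: out=0, reg = 0x727
clock 11: out=1, reg = 0x393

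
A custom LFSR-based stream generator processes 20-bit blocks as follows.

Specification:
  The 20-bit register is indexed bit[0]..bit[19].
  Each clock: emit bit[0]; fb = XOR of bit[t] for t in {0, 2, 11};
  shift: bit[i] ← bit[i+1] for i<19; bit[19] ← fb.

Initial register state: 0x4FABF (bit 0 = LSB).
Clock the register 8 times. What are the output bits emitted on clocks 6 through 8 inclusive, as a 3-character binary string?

101

reg_0 = 0x4FABF
clock 1: out=1, reg = 0xA7D5F
clock 2: out=1, reg = 0xD3EAF
clock 3: out=1, reg = 0xE9F57
clock 4: out=1, reg = 0xF4FAB
clock 5: out=1, reg = 0x7A7D5
clock 6: out=1, reg = 0x3D3EA
clock 7: out=0, reg = 0x1E9F5
clock 8: out=1, reg = 0x8F4FA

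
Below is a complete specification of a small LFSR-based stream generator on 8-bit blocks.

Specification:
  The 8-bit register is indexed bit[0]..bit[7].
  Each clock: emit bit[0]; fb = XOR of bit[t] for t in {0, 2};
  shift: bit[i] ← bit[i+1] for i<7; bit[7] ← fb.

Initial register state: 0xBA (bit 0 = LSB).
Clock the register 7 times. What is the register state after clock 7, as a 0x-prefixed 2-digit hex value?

reg_0 = 0xBA
clock 1: out=0, reg = 0x5D
clock 2: out=1, reg = 0x2E
clock 3: out=0, reg = 0x97
clock 4: out=1, reg = 0x4B
clock 5: out=1, reg = 0xA5
clock 6: out=1, reg = 0x52
clock 7: out=0, reg = 0x29

0x29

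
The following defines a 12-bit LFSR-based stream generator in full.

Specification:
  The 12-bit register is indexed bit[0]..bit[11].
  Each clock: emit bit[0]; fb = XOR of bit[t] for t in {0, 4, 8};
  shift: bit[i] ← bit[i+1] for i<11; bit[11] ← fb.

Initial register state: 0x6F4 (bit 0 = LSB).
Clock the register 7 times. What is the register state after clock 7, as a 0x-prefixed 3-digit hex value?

0x9AD

reg_0 = 0x6F4
clock 1: out=0, reg = 0xB7A
clock 2: out=0, reg = 0x5BD
clock 3: out=1, reg = 0xADE
clock 4: out=0, reg = 0xD6F
clock 5: out=1, reg = 0x6B7
clock 6: out=1, reg = 0x35B
clock 7: out=1, reg = 0x9AD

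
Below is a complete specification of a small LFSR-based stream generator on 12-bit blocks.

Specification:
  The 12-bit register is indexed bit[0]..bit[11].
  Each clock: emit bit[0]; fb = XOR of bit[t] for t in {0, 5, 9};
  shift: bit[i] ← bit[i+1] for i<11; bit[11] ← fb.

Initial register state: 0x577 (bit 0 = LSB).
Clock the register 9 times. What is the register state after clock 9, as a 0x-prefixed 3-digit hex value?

reg_0 = 0x577
clock 1: out=1, reg = 0x2BB
clock 2: out=1, reg = 0x95D
clock 3: out=1, reg = 0xCAE
clock 4: out=0, reg = 0xE57
clock 5: out=1, reg = 0x72B
clock 6: out=1, reg = 0xB95
clock 7: out=1, reg = 0x5CA
clock 8: out=0, reg = 0x2E5
clock 9: out=1, reg = 0x972

0x972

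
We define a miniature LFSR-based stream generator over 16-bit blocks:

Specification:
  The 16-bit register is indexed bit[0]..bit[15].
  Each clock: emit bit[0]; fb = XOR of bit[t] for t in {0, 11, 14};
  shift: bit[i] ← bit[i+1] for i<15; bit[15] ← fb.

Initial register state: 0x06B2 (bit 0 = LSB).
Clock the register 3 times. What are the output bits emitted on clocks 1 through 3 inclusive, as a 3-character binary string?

reg_0 = 0x06B2
clock 1: out=0, reg = 0x0359
clock 2: out=1, reg = 0x81AC
clock 3: out=0, reg = 0x40D6

010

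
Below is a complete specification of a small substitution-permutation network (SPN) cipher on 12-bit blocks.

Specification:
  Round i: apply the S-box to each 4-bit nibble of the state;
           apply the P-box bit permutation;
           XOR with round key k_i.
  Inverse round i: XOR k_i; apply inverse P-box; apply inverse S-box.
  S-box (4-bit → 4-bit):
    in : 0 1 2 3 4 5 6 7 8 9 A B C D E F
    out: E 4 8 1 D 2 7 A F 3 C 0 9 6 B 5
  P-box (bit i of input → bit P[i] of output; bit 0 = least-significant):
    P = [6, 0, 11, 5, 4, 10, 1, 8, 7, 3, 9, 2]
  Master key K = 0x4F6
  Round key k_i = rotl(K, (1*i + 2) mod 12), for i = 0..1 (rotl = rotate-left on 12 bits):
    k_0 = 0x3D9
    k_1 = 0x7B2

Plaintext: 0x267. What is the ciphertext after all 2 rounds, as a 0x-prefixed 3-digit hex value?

s_0 = plaintext = 0x267
s_1 = Round(s_0, k_0) = 0x7EE
s_2 = Round(s_1, k_1) = 0x2CF

0x2CF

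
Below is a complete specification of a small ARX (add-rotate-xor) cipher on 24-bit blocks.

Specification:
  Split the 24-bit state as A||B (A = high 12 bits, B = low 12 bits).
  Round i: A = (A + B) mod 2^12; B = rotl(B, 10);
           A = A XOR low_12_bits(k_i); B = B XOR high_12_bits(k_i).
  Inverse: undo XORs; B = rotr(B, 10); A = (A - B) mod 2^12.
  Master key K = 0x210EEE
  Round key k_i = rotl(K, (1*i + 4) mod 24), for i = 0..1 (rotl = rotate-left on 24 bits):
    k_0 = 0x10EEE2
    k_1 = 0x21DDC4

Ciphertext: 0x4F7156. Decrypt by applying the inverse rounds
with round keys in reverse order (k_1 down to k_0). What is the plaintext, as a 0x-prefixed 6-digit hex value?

0x25A08B

s_0 = ciphertext = 0x4F7156
s_1 = InvRound(s_0, k_1) = 0xC07D2C
s_2 = InvRound(s_1, k_0) = 0x25A08B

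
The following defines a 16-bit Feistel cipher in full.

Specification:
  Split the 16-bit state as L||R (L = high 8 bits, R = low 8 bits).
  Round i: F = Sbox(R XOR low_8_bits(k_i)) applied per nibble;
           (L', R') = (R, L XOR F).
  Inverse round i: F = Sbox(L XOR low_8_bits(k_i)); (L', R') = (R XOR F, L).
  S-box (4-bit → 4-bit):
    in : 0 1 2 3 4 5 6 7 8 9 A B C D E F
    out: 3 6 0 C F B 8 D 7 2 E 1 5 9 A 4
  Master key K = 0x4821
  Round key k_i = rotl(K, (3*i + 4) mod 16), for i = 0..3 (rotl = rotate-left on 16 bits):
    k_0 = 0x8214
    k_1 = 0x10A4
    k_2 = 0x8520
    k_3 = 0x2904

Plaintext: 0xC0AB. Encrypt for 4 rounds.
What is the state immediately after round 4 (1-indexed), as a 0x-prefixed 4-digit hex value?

s_0 = plaintext = 0xC0AB
s_1 = Round(s_0, k_0) = 0xABD4
s_2 = Round(s_1, k_1) = 0xD478
s_3 = Round(s_2, k_2) = 0x7863
s_4 = Round(s_3, k_3) = 0x63F5

0x63F5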